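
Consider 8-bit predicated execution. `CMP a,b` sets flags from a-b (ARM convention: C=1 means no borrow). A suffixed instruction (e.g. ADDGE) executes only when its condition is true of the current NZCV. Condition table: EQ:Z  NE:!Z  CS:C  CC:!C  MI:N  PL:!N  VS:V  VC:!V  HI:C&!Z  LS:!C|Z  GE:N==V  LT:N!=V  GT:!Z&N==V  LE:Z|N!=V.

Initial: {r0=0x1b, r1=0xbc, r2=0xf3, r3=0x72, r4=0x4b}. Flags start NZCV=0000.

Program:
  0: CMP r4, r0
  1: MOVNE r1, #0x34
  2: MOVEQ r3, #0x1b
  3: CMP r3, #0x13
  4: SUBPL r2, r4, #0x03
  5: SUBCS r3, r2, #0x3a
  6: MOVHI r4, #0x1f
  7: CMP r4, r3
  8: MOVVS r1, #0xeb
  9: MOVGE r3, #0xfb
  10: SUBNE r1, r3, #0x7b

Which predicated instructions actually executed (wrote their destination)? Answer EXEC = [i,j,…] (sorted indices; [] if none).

0: ✓ CMP  NZCV=0010
1: ✓ MOVNE  r1←0x34
2: · MOVEQ
3: ✓ CMP  NZCV=0010
4: ✓ SUBPL  r2←0x48
5: ✓ SUBCS  r3←0x0e
6: ✓ MOVHI  r4←0x1f
7: ✓ CMP  NZCV=0010
8: · MOVVS
9: ✓ MOVGE  r3←0xfb
10: ✓ SUBNE  r1←0x80

EXEC = [1,4,5,6,9,10]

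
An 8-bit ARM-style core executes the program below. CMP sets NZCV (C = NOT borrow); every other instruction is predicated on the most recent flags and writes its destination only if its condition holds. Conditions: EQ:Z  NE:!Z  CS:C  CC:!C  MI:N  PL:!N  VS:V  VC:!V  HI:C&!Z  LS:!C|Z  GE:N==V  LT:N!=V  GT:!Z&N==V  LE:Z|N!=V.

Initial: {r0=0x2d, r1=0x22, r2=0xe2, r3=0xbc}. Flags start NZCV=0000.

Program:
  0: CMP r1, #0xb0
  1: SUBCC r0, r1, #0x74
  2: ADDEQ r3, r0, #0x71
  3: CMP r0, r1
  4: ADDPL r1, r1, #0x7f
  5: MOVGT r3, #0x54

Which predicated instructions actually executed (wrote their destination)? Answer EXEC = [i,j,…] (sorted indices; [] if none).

EXEC = [1]

0: ✓ CMP  NZCV=0000
1: ✓ SUBCC  r0←0xae
2: · ADDEQ
3: ✓ CMP  NZCV=1010
4: · ADDPL
5: · MOVGT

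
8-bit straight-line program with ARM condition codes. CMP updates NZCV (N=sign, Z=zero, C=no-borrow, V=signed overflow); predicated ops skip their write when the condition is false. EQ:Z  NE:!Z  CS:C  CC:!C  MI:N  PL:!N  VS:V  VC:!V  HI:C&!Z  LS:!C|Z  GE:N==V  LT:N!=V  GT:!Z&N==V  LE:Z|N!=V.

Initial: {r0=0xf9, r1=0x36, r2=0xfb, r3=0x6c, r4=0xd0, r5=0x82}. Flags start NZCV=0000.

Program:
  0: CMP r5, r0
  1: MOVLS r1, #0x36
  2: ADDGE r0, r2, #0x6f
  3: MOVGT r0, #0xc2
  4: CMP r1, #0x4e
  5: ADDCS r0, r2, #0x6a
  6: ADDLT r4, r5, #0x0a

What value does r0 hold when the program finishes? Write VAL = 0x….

[0] flags=1000 → (cmp)
[1] flags=1000 LS?T → r1=0x36
[2] flags=1000 GE?F → skip
[3] flags=1000 GT?F → skip
[4] flags=1000 → (cmp)
[5] flags=1000 CS?F → skip
[6] flags=1000 LT?T → r4=0x8c

VAL = 0xf9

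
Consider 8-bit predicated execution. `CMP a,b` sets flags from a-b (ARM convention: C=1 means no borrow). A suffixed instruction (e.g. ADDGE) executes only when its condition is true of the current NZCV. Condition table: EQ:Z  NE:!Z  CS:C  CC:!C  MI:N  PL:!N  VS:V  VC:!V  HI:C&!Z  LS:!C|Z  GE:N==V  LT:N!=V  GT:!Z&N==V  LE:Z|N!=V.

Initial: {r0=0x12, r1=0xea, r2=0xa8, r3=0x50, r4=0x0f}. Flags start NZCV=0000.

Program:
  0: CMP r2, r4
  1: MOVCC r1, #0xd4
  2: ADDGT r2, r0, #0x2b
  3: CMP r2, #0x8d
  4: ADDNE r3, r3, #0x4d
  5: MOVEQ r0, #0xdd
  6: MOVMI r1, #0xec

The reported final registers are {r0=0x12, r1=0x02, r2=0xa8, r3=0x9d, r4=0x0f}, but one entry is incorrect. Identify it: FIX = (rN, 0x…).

FIX = (r1, 0xea)

0: ✓ CMP  NZCV=1010
1: · MOVCC
2: · ADDGT
3: ✓ CMP  NZCV=0010
4: ✓ ADDNE  r3←0x9d
5: · MOVEQ
6: · MOVMI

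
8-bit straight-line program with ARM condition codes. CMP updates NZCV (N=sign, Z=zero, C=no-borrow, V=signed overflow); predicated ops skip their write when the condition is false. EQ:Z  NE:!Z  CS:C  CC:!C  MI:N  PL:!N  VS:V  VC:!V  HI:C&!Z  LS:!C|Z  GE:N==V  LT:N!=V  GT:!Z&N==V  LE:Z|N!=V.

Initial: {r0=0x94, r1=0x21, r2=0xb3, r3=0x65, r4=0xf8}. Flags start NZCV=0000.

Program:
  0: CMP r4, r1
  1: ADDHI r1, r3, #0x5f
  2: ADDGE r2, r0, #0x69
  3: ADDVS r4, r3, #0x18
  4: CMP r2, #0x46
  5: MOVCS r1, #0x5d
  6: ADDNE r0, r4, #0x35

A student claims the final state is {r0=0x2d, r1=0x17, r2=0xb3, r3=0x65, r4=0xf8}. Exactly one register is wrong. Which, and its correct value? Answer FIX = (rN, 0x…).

FIX = (r1, 0x5d)

[0] flags=1010 → (cmp)
[1] flags=1010 HI?T → r1=0xc4
[2] flags=1010 GE?F → skip
[3] flags=1010 VS?F → skip
[4] flags=0011 → (cmp)
[5] flags=0011 CS?T → r1=0x5d
[6] flags=0011 NE?T → r0=0x2d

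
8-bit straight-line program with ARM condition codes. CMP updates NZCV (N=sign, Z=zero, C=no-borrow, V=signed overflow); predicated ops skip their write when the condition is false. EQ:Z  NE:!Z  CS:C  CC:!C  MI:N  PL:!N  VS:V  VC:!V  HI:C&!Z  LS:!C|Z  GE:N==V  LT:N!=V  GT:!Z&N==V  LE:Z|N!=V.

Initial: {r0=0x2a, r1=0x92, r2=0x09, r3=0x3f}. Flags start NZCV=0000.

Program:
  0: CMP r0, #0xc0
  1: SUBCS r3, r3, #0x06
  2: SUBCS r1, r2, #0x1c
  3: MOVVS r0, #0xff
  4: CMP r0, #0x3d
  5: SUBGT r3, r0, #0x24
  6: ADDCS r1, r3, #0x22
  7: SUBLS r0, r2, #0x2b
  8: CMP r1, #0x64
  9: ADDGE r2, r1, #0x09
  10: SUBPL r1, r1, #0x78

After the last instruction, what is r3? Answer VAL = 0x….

VAL = 0x3f

[0] flags=0000 → (cmp)
[1] flags=0000 CS?F → skip
[2] flags=0000 CS?F → skip
[3] flags=0000 VS?F → skip
[4] flags=1000 → (cmp)
[5] flags=1000 GT?F → skip
[6] flags=1000 CS?F → skip
[7] flags=1000 LS?T → r0=0xde
[8] flags=0011 → (cmp)
[9] flags=0011 GE?F → skip
[10] flags=0011 PL?T → r1=0x1a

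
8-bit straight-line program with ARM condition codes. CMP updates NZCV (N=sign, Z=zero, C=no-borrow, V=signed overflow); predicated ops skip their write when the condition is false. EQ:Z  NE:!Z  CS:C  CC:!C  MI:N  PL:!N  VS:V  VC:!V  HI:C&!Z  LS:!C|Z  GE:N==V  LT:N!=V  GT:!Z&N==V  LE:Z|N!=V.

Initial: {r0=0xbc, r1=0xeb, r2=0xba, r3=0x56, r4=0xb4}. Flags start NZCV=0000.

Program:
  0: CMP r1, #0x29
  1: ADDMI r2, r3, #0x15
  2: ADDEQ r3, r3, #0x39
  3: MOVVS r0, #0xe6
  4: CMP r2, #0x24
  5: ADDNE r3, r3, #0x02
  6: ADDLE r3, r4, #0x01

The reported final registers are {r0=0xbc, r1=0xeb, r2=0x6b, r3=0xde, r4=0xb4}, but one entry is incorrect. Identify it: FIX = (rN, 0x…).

0: ✓ CMP  NZCV=1010
1: ✓ ADDMI  r2←0x6b
2: · ADDEQ
3: · MOVVS
4: ✓ CMP  NZCV=0010
5: ✓ ADDNE  r3←0x58
6: · ADDLE

FIX = (r3, 0x58)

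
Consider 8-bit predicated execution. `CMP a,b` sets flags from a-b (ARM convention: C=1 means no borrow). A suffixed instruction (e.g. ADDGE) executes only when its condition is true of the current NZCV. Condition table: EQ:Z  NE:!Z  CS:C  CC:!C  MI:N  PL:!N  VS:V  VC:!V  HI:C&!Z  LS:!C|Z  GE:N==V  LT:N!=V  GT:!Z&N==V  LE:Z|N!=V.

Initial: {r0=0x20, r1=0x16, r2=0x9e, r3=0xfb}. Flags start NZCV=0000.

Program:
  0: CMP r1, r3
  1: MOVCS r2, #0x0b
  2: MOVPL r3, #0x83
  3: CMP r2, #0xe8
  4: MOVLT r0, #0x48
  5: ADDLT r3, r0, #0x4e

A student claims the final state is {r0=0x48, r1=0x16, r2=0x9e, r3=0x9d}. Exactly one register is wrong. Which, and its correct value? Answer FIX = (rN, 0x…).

FIX = (r3, 0x96)

[0] flags=0000 → (cmp)
[1] flags=0000 CS?F → skip
[2] flags=0000 PL?T → r3=0x83
[3] flags=1000 → (cmp)
[4] flags=1000 LT?T → r0=0x48
[5] flags=1000 LT?T → r3=0x96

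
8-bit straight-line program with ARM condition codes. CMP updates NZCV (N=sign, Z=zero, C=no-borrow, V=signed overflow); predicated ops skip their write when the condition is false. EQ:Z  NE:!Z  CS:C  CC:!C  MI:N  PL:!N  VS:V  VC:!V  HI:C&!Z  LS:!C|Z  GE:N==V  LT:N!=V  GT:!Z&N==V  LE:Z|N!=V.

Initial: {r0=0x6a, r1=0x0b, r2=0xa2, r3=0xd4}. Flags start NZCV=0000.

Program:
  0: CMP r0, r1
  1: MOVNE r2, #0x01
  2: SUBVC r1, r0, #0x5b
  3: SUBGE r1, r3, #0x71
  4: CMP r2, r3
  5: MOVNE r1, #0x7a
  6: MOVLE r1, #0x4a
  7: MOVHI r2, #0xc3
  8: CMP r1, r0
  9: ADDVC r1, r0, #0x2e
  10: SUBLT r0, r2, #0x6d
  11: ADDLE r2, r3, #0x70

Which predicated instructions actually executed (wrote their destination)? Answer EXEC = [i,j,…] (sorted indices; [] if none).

[0] flags=0010 → (cmp)
[1] flags=0010 NE?T → r2=0x01
[2] flags=0010 VC?T → r1=0x0f
[3] flags=0010 GE?T → r1=0x63
[4] flags=0000 → (cmp)
[5] flags=0000 NE?T → r1=0x7a
[6] flags=0000 LE?F → skip
[7] flags=0000 HI?F → skip
[8] flags=0010 → (cmp)
[9] flags=0010 VC?T → r1=0x98
[10] flags=0010 LT?F → skip
[11] flags=0010 LE?F → skip

EXEC = [1,2,3,5,9]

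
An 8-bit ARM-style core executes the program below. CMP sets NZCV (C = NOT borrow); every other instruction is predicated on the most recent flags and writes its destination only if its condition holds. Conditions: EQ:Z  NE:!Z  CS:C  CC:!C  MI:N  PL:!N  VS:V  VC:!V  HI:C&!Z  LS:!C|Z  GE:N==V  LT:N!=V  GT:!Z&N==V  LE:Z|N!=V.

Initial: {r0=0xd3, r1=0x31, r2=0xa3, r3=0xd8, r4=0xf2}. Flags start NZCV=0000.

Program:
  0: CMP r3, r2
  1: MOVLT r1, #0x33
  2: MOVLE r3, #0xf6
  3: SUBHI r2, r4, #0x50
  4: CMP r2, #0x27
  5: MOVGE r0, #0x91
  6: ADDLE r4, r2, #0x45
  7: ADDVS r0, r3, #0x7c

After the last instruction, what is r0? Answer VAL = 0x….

0: ✓ CMP  NZCV=0010
1: · MOVLT
2: · MOVLE
3: ✓ SUBHI  r2←0xa2
4: ✓ CMP  NZCV=0011
5: · MOVGE
6: ✓ ADDLE  r4←0xe7
7: ✓ ADDVS  r0←0x54

VAL = 0x54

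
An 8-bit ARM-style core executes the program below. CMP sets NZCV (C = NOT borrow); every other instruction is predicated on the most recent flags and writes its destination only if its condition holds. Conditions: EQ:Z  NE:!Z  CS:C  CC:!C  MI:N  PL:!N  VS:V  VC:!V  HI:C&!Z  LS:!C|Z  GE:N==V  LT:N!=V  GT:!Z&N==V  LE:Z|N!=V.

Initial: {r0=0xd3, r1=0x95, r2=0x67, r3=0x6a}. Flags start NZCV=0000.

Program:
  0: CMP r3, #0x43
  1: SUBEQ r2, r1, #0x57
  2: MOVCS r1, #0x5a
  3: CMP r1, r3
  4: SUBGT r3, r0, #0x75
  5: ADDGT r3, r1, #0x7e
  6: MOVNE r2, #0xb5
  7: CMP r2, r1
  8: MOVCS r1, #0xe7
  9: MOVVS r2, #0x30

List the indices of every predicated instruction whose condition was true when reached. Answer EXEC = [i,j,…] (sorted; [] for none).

[0] flags=0010 → (cmp)
[1] flags=0010 EQ?F → skip
[2] flags=0010 CS?T → r1=0x5a
[3] flags=1000 → (cmp)
[4] flags=1000 GT?F → skip
[5] flags=1000 GT?F → skip
[6] flags=1000 NE?T → r2=0xb5
[7] flags=0011 → (cmp)
[8] flags=0011 CS?T → r1=0xe7
[9] flags=0011 VS?T → r2=0x30

EXEC = [2,6,8,9]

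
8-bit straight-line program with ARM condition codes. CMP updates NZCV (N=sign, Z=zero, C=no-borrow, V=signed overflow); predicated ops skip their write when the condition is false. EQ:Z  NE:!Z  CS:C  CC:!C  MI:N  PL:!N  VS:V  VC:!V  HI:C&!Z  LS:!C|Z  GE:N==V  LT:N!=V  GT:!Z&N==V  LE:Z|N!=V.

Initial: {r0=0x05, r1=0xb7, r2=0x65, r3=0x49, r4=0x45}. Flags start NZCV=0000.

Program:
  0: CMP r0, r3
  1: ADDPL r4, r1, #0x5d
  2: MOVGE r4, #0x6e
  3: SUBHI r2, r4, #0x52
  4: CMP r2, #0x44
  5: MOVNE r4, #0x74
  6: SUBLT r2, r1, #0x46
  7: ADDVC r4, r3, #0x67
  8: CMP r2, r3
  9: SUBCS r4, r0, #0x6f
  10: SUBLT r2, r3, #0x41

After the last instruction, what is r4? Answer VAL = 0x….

VAL = 0x96

0: ✓ CMP  NZCV=1000
1: · ADDPL
2: · MOVGE
3: · SUBHI
4: ✓ CMP  NZCV=0010
5: ✓ MOVNE  r4←0x74
6: · SUBLT
7: ✓ ADDVC  r4←0xb0
8: ✓ CMP  NZCV=0010
9: ✓ SUBCS  r4←0x96
10: · SUBLT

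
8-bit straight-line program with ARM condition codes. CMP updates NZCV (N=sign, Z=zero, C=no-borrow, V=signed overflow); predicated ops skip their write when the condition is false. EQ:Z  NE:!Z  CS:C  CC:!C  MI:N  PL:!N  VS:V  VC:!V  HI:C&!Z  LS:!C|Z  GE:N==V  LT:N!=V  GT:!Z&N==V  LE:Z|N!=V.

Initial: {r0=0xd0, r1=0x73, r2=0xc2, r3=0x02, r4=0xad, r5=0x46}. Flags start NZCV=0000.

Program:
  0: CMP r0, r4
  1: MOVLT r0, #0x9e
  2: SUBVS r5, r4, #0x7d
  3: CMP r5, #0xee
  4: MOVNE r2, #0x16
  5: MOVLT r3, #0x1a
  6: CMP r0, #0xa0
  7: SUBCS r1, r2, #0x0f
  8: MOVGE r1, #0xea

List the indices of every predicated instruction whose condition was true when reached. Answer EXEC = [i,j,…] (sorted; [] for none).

EXEC = [4,7,8]

[0] flags=0010 → (cmp)
[1] flags=0010 LT?F → skip
[2] flags=0010 VS?F → skip
[3] flags=0000 → (cmp)
[4] flags=0000 NE?T → r2=0x16
[5] flags=0000 LT?F → skip
[6] flags=0010 → (cmp)
[7] flags=0010 CS?T → r1=0x07
[8] flags=0010 GE?T → r1=0xea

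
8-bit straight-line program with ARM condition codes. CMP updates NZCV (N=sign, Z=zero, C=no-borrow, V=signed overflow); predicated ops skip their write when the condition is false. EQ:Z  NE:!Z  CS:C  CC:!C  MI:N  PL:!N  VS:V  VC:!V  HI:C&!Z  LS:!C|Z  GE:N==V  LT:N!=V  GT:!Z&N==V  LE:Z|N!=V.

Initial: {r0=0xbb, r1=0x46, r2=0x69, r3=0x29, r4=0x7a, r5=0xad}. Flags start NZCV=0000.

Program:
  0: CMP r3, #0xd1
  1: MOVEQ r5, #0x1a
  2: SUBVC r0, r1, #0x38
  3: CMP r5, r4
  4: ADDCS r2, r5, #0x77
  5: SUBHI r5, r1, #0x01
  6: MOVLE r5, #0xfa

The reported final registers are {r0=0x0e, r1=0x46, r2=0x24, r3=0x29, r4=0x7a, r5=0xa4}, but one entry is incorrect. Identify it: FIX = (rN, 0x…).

FIX = (r5, 0xfa)

0: ✓ CMP  NZCV=0000
1: · MOVEQ
2: ✓ SUBVC  r0←0x0e
3: ✓ CMP  NZCV=0011
4: ✓ ADDCS  r2←0x24
5: ✓ SUBHI  r5←0x45
6: ✓ MOVLE  r5←0xfa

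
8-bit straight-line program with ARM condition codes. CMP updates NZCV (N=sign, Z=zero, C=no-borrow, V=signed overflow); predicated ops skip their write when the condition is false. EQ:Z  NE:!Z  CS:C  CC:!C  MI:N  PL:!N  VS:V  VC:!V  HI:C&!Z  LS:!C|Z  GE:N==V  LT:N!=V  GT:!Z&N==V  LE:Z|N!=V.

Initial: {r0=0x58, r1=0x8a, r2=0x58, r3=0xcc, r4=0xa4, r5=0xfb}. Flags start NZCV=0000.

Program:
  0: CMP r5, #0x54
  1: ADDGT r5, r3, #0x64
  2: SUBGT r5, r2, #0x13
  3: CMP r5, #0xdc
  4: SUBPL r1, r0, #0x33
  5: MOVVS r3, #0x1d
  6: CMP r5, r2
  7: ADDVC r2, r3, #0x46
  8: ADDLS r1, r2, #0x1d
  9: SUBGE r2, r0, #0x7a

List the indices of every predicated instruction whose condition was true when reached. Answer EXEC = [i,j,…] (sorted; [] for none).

0: ✓ CMP  NZCV=1010
1: · ADDGT
2: · SUBGT
3: ✓ CMP  NZCV=0010
4: ✓ SUBPL  r1←0x25
5: · MOVVS
6: ✓ CMP  NZCV=1010
7: ✓ ADDVC  r2←0x12
8: · ADDLS
9: · SUBGE

EXEC = [4,7]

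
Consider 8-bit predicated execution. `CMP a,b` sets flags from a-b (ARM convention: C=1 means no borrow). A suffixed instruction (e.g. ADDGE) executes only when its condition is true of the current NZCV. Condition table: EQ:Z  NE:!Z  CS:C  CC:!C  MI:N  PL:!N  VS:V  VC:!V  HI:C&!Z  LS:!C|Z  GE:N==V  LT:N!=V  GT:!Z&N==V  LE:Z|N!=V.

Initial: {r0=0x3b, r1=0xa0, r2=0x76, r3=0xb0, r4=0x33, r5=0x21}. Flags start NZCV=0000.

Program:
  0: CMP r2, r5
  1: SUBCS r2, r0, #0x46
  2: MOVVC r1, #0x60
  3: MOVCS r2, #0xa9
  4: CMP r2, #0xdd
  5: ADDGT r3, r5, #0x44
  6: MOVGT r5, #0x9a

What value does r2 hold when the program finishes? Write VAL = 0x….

VAL = 0xa9

[0] flags=0010 → (cmp)
[1] flags=0010 CS?T → r2=0xf5
[2] flags=0010 VC?T → r1=0x60
[3] flags=0010 CS?T → r2=0xa9
[4] flags=1000 → (cmp)
[5] flags=1000 GT?F → skip
[6] flags=1000 GT?F → skip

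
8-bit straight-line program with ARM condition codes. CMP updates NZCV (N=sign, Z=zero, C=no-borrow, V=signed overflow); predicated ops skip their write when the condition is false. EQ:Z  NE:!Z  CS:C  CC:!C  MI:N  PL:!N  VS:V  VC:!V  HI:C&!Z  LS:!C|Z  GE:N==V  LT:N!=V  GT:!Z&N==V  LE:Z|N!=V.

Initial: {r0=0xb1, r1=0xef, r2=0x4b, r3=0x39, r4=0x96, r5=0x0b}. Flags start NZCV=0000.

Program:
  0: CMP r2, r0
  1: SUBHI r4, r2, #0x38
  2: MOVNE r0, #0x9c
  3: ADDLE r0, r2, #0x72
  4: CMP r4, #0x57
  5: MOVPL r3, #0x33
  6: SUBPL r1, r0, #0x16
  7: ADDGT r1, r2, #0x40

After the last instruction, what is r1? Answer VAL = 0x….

VAL = 0x86

0: ✓ CMP  NZCV=1001
1: · SUBHI
2: ✓ MOVNE  r0←0x9c
3: · ADDLE
4: ✓ CMP  NZCV=0011
5: ✓ MOVPL  r3←0x33
6: ✓ SUBPL  r1←0x86
7: · ADDGT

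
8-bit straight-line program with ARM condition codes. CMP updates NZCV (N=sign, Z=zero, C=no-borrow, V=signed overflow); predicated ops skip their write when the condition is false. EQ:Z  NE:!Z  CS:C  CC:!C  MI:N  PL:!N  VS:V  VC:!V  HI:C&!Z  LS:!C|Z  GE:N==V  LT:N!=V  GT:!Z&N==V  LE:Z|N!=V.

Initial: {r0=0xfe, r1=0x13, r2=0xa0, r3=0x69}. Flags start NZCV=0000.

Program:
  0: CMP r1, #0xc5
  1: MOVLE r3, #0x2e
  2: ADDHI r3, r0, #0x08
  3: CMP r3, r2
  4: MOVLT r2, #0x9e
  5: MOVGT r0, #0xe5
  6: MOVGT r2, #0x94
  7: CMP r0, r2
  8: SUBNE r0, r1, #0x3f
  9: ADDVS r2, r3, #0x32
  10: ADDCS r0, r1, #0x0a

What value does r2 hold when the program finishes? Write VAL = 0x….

VAL = 0x94

0: ✓ CMP  NZCV=0000
1: · MOVLE
2: · ADDHI
3: ✓ CMP  NZCV=1001
4: · MOVLT
5: ✓ MOVGT  r0←0xe5
6: ✓ MOVGT  r2←0x94
7: ✓ CMP  NZCV=0010
8: ✓ SUBNE  r0←0xd4
9: · ADDVS
10: ✓ ADDCS  r0←0x1d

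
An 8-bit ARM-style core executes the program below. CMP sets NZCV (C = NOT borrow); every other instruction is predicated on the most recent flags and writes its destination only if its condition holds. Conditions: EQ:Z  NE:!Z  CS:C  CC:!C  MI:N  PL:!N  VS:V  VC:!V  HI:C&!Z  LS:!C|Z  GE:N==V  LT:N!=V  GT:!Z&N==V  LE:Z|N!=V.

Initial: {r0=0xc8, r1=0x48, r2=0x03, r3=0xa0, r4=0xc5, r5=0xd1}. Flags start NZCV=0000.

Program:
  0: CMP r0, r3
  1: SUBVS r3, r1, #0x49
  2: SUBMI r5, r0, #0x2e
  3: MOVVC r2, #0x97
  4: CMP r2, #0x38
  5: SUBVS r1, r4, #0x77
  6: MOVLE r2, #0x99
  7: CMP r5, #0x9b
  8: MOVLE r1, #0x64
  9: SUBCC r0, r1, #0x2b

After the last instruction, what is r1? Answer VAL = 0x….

0: ✓ CMP  NZCV=0010
1: · SUBVS
2: · SUBMI
3: ✓ MOVVC  r2←0x97
4: ✓ CMP  NZCV=0011
5: ✓ SUBVS  r1←0x4e
6: ✓ MOVLE  r2←0x99
7: ✓ CMP  NZCV=0010
8: · MOVLE
9: · SUBCC

VAL = 0x4e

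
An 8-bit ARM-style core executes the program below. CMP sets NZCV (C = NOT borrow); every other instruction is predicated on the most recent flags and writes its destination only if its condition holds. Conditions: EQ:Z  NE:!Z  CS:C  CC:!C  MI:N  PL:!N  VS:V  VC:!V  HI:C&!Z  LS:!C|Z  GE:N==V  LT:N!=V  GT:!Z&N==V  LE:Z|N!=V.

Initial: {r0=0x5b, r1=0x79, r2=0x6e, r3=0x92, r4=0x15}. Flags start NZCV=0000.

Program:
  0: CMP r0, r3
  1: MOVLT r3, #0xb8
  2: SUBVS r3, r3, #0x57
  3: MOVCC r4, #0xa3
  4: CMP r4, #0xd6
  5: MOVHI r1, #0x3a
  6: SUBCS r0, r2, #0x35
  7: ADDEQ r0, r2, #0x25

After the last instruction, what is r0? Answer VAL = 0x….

VAL = 0x5b

[0] flags=1001 → (cmp)
[1] flags=1001 LT?F → skip
[2] flags=1001 VS?T → r3=0x3b
[3] flags=1001 CC?T → r4=0xa3
[4] flags=1000 → (cmp)
[5] flags=1000 HI?F → skip
[6] flags=1000 CS?F → skip
[7] flags=1000 EQ?F → skip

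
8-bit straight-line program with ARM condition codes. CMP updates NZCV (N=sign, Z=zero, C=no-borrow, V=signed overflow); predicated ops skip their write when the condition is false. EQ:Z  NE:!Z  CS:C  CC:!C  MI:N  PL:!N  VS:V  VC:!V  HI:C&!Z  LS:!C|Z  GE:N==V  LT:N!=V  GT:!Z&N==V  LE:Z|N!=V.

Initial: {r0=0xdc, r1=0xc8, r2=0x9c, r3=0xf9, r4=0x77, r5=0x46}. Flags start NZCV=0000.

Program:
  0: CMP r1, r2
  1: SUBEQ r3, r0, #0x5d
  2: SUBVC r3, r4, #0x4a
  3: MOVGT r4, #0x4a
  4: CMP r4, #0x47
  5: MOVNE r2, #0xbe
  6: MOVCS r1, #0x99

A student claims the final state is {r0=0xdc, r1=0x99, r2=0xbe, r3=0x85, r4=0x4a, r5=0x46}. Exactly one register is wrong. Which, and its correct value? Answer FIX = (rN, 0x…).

FIX = (r3, 0x2d)

0: ✓ CMP  NZCV=0010
1: · SUBEQ
2: ✓ SUBVC  r3←0x2d
3: ✓ MOVGT  r4←0x4a
4: ✓ CMP  NZCV=0010
5: ✓ MOVNE  r2←0xbe
6: ✓ MOVCS  r1←0x99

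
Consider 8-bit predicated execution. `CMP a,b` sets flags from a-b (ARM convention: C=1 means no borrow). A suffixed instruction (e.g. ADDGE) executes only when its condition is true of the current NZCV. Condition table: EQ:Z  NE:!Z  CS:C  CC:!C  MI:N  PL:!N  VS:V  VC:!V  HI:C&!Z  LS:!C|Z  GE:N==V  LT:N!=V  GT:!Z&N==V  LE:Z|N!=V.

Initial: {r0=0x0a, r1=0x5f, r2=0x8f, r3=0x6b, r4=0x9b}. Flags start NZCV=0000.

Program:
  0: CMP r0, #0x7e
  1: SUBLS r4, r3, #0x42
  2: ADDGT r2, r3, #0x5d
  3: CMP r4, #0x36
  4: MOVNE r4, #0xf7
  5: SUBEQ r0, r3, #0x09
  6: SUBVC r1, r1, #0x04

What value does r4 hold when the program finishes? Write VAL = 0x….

VAL = 0xf7

[0] flags=1000 → (cmp)
[1] flags=1000 LS?T → r4=0x29
[2] flags=1000 GT?F → skip
[3] flags=1000 → (cmp)
[4] flags=1000 NE?T → r4=0xf7
[5] flags=1000 EQ?F → skip
[6] flags=1000 VC?T → r1=0x5b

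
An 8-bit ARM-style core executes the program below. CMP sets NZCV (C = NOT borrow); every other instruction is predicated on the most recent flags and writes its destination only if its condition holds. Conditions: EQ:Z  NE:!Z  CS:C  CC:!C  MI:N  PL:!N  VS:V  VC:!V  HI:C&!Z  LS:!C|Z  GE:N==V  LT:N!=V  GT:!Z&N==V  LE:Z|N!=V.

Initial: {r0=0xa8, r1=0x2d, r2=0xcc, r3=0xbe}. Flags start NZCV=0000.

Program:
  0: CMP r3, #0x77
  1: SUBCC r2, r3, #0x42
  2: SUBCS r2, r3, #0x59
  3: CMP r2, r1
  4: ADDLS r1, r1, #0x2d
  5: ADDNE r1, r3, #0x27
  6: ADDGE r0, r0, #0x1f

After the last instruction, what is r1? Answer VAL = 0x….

0: ✓ CMP  NZCV=0011
1: · SUBCC
2: ✓ SUBCS  r2←0x65
3: ✓ CMP  NZCV=0010
4: · ADDLS
5: ✓ ADDNE  r1←0xe5
6: ✓ ADDGE  r0←0xc7

VAL = 0xe5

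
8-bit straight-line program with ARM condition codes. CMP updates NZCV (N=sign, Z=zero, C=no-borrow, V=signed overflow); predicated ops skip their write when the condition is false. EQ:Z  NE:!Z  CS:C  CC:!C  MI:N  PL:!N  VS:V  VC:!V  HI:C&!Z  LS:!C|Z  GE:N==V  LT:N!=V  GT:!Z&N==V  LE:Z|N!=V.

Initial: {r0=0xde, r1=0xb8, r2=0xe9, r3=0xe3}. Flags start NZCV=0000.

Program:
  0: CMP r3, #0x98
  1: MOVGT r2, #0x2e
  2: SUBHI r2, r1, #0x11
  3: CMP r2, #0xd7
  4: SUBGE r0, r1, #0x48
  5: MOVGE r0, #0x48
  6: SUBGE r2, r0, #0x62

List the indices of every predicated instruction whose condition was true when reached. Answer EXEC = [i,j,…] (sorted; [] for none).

[0] flags=0010 → (cmp)
[1] flags=0010 GT?T → r2=0x2e
[2] flags=0010 HI?T → r2=0xa7
[3] flags=1000 → (cmp)
[4] flags=1000 GE?F → skip
[5] flags=1000 GE?F → skip
[6] flags=1000 GE?F → skip

EXEC = [1,2]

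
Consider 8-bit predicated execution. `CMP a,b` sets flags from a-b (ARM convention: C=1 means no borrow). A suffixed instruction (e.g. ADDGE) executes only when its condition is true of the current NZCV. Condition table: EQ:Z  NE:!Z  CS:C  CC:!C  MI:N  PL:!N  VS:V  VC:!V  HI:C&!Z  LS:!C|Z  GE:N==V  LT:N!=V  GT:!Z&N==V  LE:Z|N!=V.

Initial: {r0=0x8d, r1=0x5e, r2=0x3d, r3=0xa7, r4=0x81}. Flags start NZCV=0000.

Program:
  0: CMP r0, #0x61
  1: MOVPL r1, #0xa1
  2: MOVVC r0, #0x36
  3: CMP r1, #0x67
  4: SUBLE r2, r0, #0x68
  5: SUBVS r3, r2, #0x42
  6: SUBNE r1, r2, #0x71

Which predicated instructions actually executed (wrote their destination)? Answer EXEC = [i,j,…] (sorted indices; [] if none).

EXEC = [1,4,5,6]

[0] flags=0011 → (cmp)
[1] flags=0011 PL?T → r1=0xa1
[2] flags=0011 VC?F → skip
[3] flags=0011 → (cmp)
[4] flags=0011 LE?T → r2=0x25
[5] flags=0011 VS?T → r3=0xe3
[6] flags=0011 NE?T → r1=0xb4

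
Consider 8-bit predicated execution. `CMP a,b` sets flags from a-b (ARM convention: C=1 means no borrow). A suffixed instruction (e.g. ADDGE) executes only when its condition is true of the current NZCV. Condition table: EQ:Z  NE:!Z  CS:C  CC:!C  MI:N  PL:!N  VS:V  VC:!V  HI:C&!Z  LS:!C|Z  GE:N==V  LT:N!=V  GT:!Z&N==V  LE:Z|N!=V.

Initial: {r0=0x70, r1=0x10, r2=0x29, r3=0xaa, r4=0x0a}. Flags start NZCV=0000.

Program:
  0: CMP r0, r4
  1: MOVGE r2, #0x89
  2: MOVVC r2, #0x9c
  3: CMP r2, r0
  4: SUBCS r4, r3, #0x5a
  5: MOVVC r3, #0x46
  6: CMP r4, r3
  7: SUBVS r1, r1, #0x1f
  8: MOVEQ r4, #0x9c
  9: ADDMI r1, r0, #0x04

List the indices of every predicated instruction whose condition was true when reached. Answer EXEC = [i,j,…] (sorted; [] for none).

EXEC = [1,2,4,7,9]

0: ✓ CMP  NZCV=0010
1: ✓ MOVGE  r2←0x89
2: ✓ MOVVC  r2←0x9c
3: ✓ CMP  NZCV=0011
4: ✓ SUBCS  r4←0x50
5: · MOVVC
6: ✓ CMP  NZCV=1001
7: ✓ SUBVS  r1←0xf1
8: · MOVEQ
9: ✓ ADDMI  r1←0x74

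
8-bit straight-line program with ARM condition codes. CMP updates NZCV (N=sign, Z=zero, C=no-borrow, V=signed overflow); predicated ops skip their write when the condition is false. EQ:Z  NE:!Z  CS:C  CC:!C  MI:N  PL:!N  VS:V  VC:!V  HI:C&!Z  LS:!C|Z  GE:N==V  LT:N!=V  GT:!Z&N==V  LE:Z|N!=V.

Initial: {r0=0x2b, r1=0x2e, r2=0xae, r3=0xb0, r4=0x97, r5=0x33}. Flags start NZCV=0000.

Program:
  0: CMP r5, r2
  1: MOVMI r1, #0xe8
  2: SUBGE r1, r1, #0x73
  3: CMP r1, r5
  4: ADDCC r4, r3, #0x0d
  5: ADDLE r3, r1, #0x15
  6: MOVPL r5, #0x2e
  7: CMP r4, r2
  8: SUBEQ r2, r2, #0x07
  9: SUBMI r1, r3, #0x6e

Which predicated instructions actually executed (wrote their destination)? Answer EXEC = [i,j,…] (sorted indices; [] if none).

0: ✓ CMP  NZCV=1001
1: ✓ MOVMI  r1←0xe8
2: ✓ SUBGE  r1←0x75
3: ✓ CMP  NZCV=0010
4: · ADDCC
5: · ADDLE
6: ✓ MOVPL  r5←0x2e
7: ✓ CMP  NZCV=1000
8: · SUBEQ
9: ✓ SUBMI  r1←0x42

EXEC = [1,2,6,9]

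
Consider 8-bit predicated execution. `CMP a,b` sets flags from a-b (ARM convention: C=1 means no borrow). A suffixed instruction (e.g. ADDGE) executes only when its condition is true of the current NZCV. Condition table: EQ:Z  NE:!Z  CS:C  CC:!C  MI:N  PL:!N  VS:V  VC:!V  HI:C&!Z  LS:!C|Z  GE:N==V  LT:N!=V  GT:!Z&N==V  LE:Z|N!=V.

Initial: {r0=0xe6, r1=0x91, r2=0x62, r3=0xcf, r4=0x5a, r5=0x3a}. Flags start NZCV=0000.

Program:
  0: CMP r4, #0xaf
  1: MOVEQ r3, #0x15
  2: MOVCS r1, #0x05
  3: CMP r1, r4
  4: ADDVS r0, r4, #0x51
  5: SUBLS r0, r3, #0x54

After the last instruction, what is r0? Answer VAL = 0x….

[0] flags=1001 → (cmp)
[1] flags=1001 EQ?F → skip
[2] flags=1001 CS?F → skip
[3] flags=0011 → (cmp)
[4] flags=0011 VS?T → r0=0xab
[5] flags=0011 LS?F → skip

VAL = 0xab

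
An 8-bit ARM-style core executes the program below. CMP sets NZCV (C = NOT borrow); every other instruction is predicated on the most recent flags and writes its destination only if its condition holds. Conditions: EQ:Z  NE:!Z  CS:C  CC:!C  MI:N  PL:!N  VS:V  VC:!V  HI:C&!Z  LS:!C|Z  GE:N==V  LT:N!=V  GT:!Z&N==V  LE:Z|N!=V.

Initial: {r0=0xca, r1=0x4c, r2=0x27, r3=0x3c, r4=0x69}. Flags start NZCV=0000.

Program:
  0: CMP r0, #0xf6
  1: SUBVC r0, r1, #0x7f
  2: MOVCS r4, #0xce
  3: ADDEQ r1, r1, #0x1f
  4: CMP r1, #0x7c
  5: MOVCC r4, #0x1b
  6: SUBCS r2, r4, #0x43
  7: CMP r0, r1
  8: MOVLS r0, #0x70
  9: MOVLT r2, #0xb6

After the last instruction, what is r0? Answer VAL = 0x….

VAL = 0xcd

[0] flags=1000 → (cmp)
[1] flags=1000 VC?T → r0=0xcd
[2] flags=1000 CS?F → skip
[3] flags=1000 EQ?F → skip
[4] flags=1000 → (cmp)
[5] flags=1000 CC?T → r4=0x1b
[6] flags=1000 CS?F → skip
[7] flags=1010 → (cmp)
[8] flags=1010 LS?F → skip
[9] flags=1010 LT?T → r2=0xb6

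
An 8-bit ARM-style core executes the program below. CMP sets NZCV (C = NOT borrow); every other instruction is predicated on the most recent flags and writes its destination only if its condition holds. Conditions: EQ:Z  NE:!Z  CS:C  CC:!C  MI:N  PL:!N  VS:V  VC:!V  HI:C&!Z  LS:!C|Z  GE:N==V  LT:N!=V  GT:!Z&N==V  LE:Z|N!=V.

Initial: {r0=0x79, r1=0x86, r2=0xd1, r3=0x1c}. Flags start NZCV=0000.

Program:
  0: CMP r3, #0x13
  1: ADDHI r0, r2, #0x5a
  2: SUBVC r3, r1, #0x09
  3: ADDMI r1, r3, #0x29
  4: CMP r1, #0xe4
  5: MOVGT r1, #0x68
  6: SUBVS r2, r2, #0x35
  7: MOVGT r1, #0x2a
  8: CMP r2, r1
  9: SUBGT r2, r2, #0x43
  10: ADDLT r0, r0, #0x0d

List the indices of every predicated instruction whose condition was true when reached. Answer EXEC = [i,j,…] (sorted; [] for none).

EXEC = [1,2,9]

0: ✓ CMP  NZCV=0010
1: ✓ ADDHI  r0←0x2b
2: ✓ SUBVC  r3←0x7d
3: · ADDMI
4: ✓ CMP  NZCV=1000
5: · MOVGT
6: · SUBVS
7: · MOVGT
8: ✓ CMP  NZCV=0010
9: ✓ SUBGT  r2←0x8e
10: · ADDLT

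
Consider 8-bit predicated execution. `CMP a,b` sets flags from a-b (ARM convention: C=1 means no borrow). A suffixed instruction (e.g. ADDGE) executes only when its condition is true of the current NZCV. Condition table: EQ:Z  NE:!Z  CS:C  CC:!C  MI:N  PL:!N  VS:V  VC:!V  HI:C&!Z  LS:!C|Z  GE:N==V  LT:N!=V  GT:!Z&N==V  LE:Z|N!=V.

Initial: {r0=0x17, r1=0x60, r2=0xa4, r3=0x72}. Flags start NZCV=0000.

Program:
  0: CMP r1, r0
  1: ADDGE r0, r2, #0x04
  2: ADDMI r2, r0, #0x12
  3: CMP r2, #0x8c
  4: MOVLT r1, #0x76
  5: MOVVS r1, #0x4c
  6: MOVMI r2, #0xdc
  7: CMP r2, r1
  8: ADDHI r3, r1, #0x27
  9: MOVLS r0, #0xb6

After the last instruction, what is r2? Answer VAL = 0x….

VAL = 0xa4

[0] flags=0010 → (cmp)
[1] flags=0010 GE?T → r0=0xa8
[2] flags=0010 MI?F → skip
[3] flags=0010 → (cmp)
[4] flags=0010 LT?F → skip
[5] flags=0010 VS?F → skip
[6] flags=0010 MI?F → skip
[7] flags=0011 → (cmp)
[8] flags=0011 HI?T → r3=0x87
[9] flags=0011 LS?F → skip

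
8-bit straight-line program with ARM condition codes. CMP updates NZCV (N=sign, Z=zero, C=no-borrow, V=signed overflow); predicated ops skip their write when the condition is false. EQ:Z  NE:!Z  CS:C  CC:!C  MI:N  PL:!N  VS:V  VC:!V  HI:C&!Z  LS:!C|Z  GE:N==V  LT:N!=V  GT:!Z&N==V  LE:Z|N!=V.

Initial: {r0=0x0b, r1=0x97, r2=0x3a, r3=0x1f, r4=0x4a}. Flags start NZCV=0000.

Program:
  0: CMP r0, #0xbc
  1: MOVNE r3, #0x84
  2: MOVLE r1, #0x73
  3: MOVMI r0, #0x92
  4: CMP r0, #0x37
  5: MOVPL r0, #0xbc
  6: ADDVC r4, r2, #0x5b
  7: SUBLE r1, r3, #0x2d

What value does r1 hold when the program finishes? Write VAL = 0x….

0: ✓ CMP  NZCV=0000
1: ✓ MOVNE  r3←0x84
2: · MOVLE
3: · MOVMI
4: ✓ CMP  NZCV=1000
5: · MOVPL
6: ✓ ADDVC  r4←0x95
7: ✓ SUBLE  r1←0x57

VAL = 0x57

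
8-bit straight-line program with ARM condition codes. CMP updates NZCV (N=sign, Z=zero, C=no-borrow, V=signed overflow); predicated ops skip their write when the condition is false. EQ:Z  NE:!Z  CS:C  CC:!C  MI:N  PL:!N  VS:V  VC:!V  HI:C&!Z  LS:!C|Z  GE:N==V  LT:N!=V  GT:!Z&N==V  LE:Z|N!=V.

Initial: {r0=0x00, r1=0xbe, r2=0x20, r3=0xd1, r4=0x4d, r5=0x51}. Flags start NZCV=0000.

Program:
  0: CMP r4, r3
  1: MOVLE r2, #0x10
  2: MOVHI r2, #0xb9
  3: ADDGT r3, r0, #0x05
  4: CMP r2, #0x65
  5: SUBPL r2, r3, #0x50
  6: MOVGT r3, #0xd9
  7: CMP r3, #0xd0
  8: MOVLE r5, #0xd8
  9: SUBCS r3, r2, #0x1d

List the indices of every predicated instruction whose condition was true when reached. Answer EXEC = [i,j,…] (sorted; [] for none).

EXEC = [3]

[0] flags=0000 → (cmp)
[1] flags=0000 LE?F → skip
[2] flags=0000 HI?F → skip
[3] flags=0000 GT?T → r3=0x05
[4] flags=1000 → (cmp)
[5] flags=1000 PL?F → skip
[6] flags=1000 GT?F → skip
[7] flags=0000 → (cmp)
[8] flags=0000 LE?F → skip
[9] flags=0000 CS?F → skip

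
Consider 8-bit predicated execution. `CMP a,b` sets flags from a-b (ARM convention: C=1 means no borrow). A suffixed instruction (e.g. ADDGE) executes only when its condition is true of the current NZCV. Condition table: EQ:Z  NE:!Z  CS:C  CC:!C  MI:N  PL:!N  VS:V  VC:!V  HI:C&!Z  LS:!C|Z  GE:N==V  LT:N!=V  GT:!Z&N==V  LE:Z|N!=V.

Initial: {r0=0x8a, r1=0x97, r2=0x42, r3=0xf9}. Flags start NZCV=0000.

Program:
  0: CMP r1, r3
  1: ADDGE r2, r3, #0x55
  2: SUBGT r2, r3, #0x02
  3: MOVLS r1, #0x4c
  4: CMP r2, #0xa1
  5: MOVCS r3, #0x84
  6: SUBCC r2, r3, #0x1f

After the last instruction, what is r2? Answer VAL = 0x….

VAL = 0xda

[0] flags=1000 → (cmp)
[1] flags=1000 GE?F → skip
[2] flags=1000 GT?F → skip
[3] flags=1000 LS?T → r1=0x4c
[4] flags=1001 → (cmp)
[5] flags=1001 CS?F → skip
[6] flags=1001 CC?T → r2=0xda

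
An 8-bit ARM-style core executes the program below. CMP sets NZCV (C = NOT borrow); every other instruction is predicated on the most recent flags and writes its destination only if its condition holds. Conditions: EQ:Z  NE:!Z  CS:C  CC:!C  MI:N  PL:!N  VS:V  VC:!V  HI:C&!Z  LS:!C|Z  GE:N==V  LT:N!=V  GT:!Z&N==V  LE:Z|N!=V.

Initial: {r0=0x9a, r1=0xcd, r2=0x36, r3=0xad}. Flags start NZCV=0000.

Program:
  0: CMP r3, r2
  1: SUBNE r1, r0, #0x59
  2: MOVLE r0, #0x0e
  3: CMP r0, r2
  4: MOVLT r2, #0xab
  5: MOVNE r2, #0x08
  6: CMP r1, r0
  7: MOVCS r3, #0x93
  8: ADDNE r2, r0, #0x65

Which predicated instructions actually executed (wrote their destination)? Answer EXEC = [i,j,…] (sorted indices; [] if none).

0: ✓ CMP  NZCV=0011
1: ✓ SUBNE  r1←0x41
2: ✓ MOVLE  r0←0x0e
3: ✓ CMP  NZCV=1000
4: ✓ MOVLT  r2←0xab
5: ✓ MOVNE  r2←0x08
6: ✓ CMP  NZCV=0010
7: ✓ MOVCS  r3←0x93
8: ✓ ADDNE  r2←0x73

EXEC = [1,2,4,5,7,8]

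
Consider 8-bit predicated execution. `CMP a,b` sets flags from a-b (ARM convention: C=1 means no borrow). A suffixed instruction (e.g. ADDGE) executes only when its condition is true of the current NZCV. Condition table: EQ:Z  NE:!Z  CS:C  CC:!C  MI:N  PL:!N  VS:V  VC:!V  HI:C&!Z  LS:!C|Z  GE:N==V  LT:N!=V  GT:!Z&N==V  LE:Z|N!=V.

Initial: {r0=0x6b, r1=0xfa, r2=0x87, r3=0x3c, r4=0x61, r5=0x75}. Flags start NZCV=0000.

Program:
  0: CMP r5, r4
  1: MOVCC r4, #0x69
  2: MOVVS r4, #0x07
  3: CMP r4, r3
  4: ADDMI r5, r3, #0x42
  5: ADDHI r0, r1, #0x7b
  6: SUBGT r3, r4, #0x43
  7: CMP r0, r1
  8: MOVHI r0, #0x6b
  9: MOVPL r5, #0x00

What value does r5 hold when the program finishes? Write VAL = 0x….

[0] flags=0010 → (cmp)
[1] flags=0010 CC?F → skip
[2] flags=0010 VS?F → skip
[3] flags=0010 → (cmp)
[4] flags=0010 MI?F → skip
[5] flags=0010 HI?T → r0=0x75
[6] flags=0010 GT?T → r3=0x1e
[7] flags=0000 → (cmp)
[8] flags=0000 HI?F → skip
[9] flags=0000 PL?T → r5=0x00

VAL = 0x00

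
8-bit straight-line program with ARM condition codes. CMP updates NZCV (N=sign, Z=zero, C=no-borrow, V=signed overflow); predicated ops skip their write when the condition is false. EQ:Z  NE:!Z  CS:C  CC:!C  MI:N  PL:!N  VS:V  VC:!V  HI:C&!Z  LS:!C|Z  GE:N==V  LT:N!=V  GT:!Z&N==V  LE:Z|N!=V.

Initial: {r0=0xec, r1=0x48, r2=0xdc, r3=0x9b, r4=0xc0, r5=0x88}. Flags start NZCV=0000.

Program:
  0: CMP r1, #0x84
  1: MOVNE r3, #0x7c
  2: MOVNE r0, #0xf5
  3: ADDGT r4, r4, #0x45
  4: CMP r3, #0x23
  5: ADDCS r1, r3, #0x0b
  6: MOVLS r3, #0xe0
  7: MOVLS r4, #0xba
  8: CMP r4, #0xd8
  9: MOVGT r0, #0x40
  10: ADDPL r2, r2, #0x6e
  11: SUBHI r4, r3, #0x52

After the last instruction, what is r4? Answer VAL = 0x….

VAL = 0x05

0: ✓ CMP  NZCV=1001
1: ✓ MOVNE  r3←0x7c
2: ✓ MOVNE  r0←0xf5
3: ✓ ADDGT  r4←0x05
4: ✓ CMP  NZCV=0010
5: ✓ ADDCS  r1←0x87
6: · MOVLS
7: · MOVLS
8: ✓ CMP  NZCV=0000
9: ✓ MOVGT  r0←0x40
10: ✓ ADDPL  r2←0x4a
11: · SUBHI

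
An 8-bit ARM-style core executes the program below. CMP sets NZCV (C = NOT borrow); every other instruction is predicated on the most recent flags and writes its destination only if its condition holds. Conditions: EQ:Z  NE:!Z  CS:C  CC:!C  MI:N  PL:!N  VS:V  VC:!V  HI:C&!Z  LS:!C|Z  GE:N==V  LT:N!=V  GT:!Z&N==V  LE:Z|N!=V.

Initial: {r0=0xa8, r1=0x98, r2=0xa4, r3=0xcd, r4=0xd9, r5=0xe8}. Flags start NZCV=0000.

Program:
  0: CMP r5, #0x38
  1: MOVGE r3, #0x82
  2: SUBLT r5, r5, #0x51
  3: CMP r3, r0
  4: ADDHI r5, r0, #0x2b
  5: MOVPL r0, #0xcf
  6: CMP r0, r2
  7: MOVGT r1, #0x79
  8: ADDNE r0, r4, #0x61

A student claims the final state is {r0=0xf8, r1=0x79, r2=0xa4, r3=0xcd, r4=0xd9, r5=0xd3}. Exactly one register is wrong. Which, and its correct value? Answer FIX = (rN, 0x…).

FIX = (r0, 0x3a)

0: ✓ CMP  NZCV=1010
1: · MOVGE
2: ✓ SUBLT  r5←0x97
3: ✓ CMP  NZCV=0010
4: ✓ ADDHI  r5←0xd3
5: ✓ MOVPL  r0←0xcf
6: ✓ CMP  NZCV=0010
7: ✓ MOVGT  r1←0x79
8: ✓ ADDNE  r0←0x3a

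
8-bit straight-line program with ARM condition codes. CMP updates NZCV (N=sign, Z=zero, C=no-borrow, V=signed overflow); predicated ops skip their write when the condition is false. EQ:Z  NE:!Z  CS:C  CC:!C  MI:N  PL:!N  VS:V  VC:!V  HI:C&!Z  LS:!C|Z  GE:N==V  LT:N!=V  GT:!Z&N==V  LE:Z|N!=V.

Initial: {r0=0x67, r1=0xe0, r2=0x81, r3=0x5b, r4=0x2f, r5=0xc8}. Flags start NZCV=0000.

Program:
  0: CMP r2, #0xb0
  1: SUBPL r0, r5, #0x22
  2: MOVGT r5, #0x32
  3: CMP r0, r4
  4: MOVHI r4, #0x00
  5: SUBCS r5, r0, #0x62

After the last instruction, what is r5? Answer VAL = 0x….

0: ✓ CMP  NZCV=1000
1: · SUBPL
2: · MOVGT
3: ✓ CMP  NZCV=0010
4: ✓ MOVHI  r4←0x00
5: ✓ SUBCS  r5←0x05

VAL = 0x05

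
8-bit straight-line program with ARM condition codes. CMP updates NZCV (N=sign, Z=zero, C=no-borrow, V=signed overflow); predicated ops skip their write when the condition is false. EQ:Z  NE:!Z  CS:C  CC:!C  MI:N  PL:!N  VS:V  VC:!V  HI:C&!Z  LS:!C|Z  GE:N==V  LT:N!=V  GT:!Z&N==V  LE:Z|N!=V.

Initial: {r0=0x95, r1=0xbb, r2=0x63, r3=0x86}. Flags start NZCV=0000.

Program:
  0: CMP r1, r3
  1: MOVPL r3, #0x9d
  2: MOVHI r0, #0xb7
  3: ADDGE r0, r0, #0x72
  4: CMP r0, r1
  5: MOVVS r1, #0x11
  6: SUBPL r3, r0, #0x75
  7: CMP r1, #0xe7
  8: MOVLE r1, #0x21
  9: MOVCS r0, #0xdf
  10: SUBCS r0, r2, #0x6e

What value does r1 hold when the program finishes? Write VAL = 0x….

VAL = 0x21

[0] flags=0010 → (cmp)
[1] flags=0010 PL?T → r3=0x9d
[2] flags=0010 HI?T → r0=0xb7
[3] flags=0010 GE?T → r0=0x29
[4] flags=0000 → (cmp)
[5] flags=0000 VS?F → skip
[6] flags=0000 PL?T → r3=0xb4
[7] flags=1000 → (cmp)
[8] flags=1000 LE?T → r1=0x21
[9] flags=1000 CS?F → skip
[10] flags=1000 CS?F → skip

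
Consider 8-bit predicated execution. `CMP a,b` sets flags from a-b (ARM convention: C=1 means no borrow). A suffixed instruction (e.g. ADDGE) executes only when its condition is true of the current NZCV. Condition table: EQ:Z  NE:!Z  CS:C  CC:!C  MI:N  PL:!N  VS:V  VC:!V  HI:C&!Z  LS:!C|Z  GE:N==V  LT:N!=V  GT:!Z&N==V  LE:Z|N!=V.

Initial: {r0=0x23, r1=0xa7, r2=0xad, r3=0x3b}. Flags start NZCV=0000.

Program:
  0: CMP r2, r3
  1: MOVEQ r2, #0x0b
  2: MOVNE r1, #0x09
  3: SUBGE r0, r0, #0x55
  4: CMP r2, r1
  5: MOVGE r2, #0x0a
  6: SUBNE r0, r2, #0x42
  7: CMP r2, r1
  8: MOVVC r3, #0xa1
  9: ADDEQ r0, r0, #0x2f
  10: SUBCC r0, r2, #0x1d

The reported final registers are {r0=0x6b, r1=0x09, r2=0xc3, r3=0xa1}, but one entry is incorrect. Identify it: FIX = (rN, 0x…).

[0] flags=0011 → (cmp)
[1] flags=0011 EQ?F → skip
[2] flags=0011 NE?T → r1=0x09
[3] flags=0011 GE?F → skip
[4] flags=1010 → (cmp)
[5] flags=1010 GE?F → skip
[6] flags=1010 NE?T → r0=0x6b
[7] flags=1010 → (cmp)
[8] flags=1010 VC?T → r3=0xa1
[9] flags=1010 EQ?F → skip
[10] flags=1010 CC?F → skip

FIX = (r2, 0xad)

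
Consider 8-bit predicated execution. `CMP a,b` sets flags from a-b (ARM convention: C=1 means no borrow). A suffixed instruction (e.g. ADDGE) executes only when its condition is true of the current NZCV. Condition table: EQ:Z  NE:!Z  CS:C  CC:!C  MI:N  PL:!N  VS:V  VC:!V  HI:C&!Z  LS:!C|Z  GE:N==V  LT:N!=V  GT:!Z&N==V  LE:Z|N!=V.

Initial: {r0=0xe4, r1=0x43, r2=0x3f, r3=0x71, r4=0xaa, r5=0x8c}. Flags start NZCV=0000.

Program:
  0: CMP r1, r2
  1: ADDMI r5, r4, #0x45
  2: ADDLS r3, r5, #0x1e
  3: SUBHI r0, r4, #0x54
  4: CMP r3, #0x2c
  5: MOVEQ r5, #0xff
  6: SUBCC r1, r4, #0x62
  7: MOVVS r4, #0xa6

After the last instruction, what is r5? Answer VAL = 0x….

0: ✓ CMP  NZCV=0010
1: · ADDMI
2: · ADDLS
3: ✓ SUBHI  r0←0x56
4: ✓ CMP  NZCV=0010
5: · MOVEQ
6: · SUBCC
7: · MOVVS

VAL = 0x8c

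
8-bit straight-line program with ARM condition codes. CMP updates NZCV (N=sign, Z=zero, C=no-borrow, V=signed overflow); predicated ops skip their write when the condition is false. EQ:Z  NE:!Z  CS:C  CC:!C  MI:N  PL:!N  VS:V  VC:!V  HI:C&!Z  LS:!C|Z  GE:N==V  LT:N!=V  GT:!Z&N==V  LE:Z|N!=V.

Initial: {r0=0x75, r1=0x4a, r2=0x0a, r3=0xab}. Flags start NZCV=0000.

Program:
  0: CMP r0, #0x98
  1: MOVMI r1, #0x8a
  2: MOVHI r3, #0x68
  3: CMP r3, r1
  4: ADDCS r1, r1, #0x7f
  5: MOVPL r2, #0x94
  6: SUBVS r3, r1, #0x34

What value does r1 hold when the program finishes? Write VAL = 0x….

VAL = 0x09

[0] flags=1001 → (cmp)
[1] flags=1001 MI?T → r1=0x8a
[2] flags=1001 HI?F → skip
[3] flags=0010 → (cmp)
[4] flags=0010 CS?T → r1=0x09
[5] flags=0010 PL?T → r2=0x94
[6] flags=0010 VS?F → skip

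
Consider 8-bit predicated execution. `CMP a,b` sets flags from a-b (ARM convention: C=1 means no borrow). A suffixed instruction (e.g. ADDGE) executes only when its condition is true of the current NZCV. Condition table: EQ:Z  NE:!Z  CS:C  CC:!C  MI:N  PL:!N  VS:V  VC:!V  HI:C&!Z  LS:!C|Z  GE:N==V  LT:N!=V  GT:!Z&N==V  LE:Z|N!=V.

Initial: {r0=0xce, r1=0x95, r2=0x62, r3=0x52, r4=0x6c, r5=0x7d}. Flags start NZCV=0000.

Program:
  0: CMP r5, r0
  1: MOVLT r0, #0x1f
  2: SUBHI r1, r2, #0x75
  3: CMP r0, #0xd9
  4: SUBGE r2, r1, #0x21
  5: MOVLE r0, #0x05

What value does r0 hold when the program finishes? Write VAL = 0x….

[0] flags=1001 → (cmp)
[1] flags=1001 LT?F → skip
[2] flags=1001 HI?F → skip
[3] flags=1000 → (cmp)
[4] flags=1000 GE?F → skip
[5] flags=1000 LE?T → r0=0x05

VAL = 0x05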